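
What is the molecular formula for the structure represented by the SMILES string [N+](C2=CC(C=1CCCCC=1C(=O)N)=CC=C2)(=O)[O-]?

Heavy atoms from the SMILES: 13 C, 2 N, 3 O.
Implicit hydrogens by atom environment:
  4 × C: 2 H each → 8
  4 × C (aromatic): 1 H each → 4
  3 × C: no H
  2 × C (aromatic): no H
  2 × O: no H
  1 × N: 2 H
  1 × N (charge +1): no H
  1 × O (charge -1): no H
  Total hydrogens = 14.
Molecular formula: C13H14N2O3

C13H14N2O3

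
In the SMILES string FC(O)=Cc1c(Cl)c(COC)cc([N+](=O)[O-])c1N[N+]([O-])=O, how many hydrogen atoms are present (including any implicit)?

Hydrogens are implicit in SMILES; fill each atom to its normal valence:
  5 × C (aromatic): no H
  3 × O: no H
  2 × N (charge +1): no H
  2 × O (charge -1): no H
  1 × C: 3 H
  1 × C: 2 H
  1 × C (aromatic): 1 H
  1 × C: 1 H
  1 × C: no H
  1 × Cl: no H
  1 × F: no H
  1 × N: 1 H
  1 × O: 1 H
  Total hydrogens = 9.

9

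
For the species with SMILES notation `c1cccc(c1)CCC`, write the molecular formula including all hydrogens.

Heavy atoms from the SMILES: 9 C.
Implicit hydrogens by atom environment:
  5 × C (aromatic): 1 H each → 5
  2 × C: 2 H each → 4
  1 × C: 3 H
  1 × C (aromatic): no H
  Total hydrogens = 12.
Molecular formula: C9H12

C9H12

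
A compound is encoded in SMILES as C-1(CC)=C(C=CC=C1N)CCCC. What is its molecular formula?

C12H19N

Heavy atoms from the SMILES: 12 C, 1 N.
Implicit hydrogens by atom environment:
  4 × C: 2 H each → 8
  3 × C (aromatic): 1 H each → 3
  3 × C (aromatic): no H
  2 × C: 3 H each → 6
  1 × N: 2 H
  Total hydrogens = 19.
Molecular formula: C12H19N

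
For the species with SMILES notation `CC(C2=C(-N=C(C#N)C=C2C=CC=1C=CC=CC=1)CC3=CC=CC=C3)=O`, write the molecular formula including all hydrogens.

Heavy atoms from the SMILES: 23 C, 2 N, 1 O.
Implicit hydrogens by atom environment:
  11 × C (aromatic): 1 H each → 11
  6 × C (aromatic): no H
  2 × C: 1 H each → 2
  2 × C: no H
  1 × C: 3 H
  1 × C: 2 H
  1 × N (aromatic): no H
  1 × N: no H
  1 × O: no H
  Total hydrogens = 18.
Molecular formula: C23H18N2O

C23H18N2O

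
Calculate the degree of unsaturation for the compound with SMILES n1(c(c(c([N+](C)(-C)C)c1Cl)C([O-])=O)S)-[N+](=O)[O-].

5

Molecular formula from the SMILES: C8H10ClN3O4S.
DoU = (2C + 2 + N − H − X)/2 = (2·8 + 2 + 3 − 10 − 1)/2 = 10/2 = 5.
(Structurally: 1 ring(s) + 4 π bond(s) = 5.)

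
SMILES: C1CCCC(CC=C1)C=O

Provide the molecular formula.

C9H14O

Heavy atoms from the SMILES: 9 C, 1 O.
Implicit hydrogens by atom environment:
  5 × C: 2 H each → 10
  4 × C: 1 H each → 4
  1 × O: no H
  Total hydrogens = 14.
Molecular formula: C9H14O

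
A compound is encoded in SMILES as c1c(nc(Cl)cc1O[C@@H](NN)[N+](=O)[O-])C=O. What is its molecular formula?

Heavy atoms from the SMILES: 7 C, 1 Cl, 4 N, 4 O.
Implicit hydrogens by atom environment:
  3 × C (aromatic): no H
  3 × O: no H
  2 × C (aromatic): 1 H each → 2
  2 × C: 1 H each → 2
  1 × Cl: no H
  1 × N: 2 H
  1 × N: 1 H
  1 × N (aromatic): no H
  1 × N (charge +1): no H
  1 × O (charge -1): no H
  Total hydrogens = 7.
Molecular formula: C7H7ClN4O4

C7H7ClN4O4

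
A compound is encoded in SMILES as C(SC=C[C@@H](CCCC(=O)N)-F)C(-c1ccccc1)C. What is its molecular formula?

Heavy atoms from the SMILES: 16 C, 1 F, 1 N, 1 O, 1 S.
Implicit hydrogens by atom environment:
  5 × C (aromatic): 1 H each → 5
  4 × C: 2 H each → 8
  4 × C: 1 H each → 4
  1 × C: 3 H
  1 × C: no H
  1 × C (aromatic): no H
  1 × F: no H
  1 × N: 2 H
  1 × O: no H
  1 × S: no H
  Total hydrogens = 22.
Molecular formula: C16H22FNOS

C16H22FNOS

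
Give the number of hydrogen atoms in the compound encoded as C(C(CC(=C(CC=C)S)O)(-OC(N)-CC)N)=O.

20

Hydrogens are implicit in SMILES; fill each atom to its normal valence:
  4 × C: 2 H each → 8
  3 × C: 1 H each → 3
  3 × C: no H
  2 × N: 2 H each → 4
  2 × O: no H
  1 × C: 3 H
  1 × O: 1 H
  1 × S: 1 H
  Total hydrogens = 20.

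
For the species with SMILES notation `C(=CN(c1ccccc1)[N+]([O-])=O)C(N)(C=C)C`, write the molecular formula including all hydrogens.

Heavy atoms from the SMILES: 12 C, 3 N, 2 O.
Implicit hydrogens by atom environment:
  5 × C (aromatic): 1 H each → 5
  3 × C: 1 H each → 3
  1 × C: 3 H
  1 × C: 2 H
  1 × C: no H
  1 × C (aromatic): no H
  1 × N: 2 H
  1 × N: no H
  1 × N (charge +1): no H
  1 × O: no H
  1 × O (charge -1): no H
  Total hydrogens = 15.
Molecular formula: C12H15N3O2

C12H15N3O2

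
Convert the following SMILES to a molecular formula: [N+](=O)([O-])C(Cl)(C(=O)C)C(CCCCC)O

Heavy atoms from the SMILES: 9 C, 1 Cl, 1 N, 4 O.
Implicit hydrogens by atom environment:
  4 × C: 2 H each → 8
  2 × C: 3 H each → 6
  2 × C: no H
  2 × O: no H
  1 × C: 1 H
  1 × Cl: no H
  1 × N (charge +1): no H
  1 × O: 1 H
  1 × O (charge -1): no H
  Total hydrogens = 16.
Molecular formula: C9H16ClNO4

C9H16ClNO4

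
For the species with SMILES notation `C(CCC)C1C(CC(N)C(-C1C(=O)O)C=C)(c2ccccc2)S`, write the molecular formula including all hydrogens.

C19H27NO2S

Heavy atoms from the SMILES: 19 C, 1 N, 2 O, 1 S.
Implicit hydrogens by atom environment:
  5 × C: 2 H each → 10
  5 × C: 1 H each → 5
  5 × C (aromatic): 1 H each → 5
  2 × C: no H
  1 × C: 3 H
  1 × C (aromatic): no H
  1 × N: 2 H
  1 × O: 1 H
  1 × O: no H
  1 × S: 1 H
  Total hydrogens = 27.
Molecular formula: C19H27NO2S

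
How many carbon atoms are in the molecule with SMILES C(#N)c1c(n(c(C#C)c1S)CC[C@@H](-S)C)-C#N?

The symbol for carbon appears 12 times in the SMILES. Lowercase c denotes aromatic carbon and counts toward C.

12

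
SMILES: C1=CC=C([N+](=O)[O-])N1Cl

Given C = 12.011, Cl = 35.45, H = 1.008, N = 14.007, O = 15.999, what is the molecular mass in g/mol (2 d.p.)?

Molecular formula: C4H3ClN2O2.
M = 4×12.011 + 1×35.45 + 3×1.008 + 2×14.007 + 2×15.999 = 146.53 g/mol.

146.53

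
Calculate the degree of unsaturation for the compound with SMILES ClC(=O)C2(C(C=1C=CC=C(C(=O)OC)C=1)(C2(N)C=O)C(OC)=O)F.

9

Molecular formula from the SMILES: C15H13ClFNO6.
DoU = (2C + 2 + N − H − X)/2 = (2·15 + 2 + 1 − 13 − 2)/2 = 18/2 = 9.
(Structurally: 2 ring(s) + 7 π bond(s) = 9.)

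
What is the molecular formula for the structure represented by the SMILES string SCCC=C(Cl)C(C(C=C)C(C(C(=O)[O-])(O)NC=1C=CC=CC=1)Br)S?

Heavy atoms from the SMILES: 1 Br, 17 C, 1 Cl, 1 N, 3 O, 2 S.
Implicit hydrogens by atom environment:
  5 × C: 1 H each → 5
  5 × C (aromatic): 1 H each → 5
  3 × C: 2 H each → 6
  3 × C: no H
  2 × S: 1 H each → 2
  1 × Br: no H
  1 × C (aromatic): no H
  1 × Cl: no H
  1 × N: 1 H
  1 × O: 1 H
  1 × O: no H
  1 × O (charge -1): no H
  Total hydrogens = 20.
Net charge -1.
Molecular formula: C17H20BrClNO3S2-

C17H20BrClNO3S2-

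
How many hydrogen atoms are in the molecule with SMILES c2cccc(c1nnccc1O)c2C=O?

Hydrogens are implicit in SMILES; fill each atom to its normal valence:
  6 × C (aromatic): 1 H each → 6
  4 × C (aromatic): no H
  2 × N (aromatic): no H
  1 × C: 1 H
  1 × O: 1 H
  1 × O: no H
  Total hydrogens = 8.

8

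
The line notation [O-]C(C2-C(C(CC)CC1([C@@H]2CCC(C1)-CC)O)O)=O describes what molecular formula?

C15H25O4-

Heavy atoms from the SMILES: 15 C, 4 O.
Implicit hydrogens by atom environment:
  6 × C: 2 H each → 12
  5 × C: 1 H each → 5
  2 × C: 3 H each → 6
  2 × C: no H
  2 × O: 1 H each → 2
  1 × O: no H
  1 × O (charge -1): no H
  Total hydrogens = 25.
Net charge -1.
Molecular formula: C15H25O4-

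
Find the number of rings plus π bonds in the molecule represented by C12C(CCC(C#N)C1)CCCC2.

Molecular formula from the SMILES: C11H17N.
DoU = (2C + 2 + N − H − X)/2 = (2·11 + 2 + 1 − 17 − 0)/2 = 8/2 = 4.
(Structurally: 2 ring(s) + 2 π bond(s) = 4.)

4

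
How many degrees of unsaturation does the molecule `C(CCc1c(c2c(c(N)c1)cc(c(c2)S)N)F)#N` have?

9

Molecular formula from the SMILES: C13H12FN3S.
DoU = (2C + 2 + N − H − X)/2 = (2·13 + 2 + 3 − 12 − 1)/2 = 18/2 = 9.
(Structurally: 2 ring(s) + 7 π bond(s) = 9.)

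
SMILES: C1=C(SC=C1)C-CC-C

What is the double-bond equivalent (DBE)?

3

Molecular formula from the SMILES: C8H12S.
DoU = (2C + 2 + N − H − X)/2 = (2·8 + 2 + 0 − 12 − 0)/2 = 6/2 = 3.
(Structurally: 1 ring(s) + 2 π bond(s) = 3.)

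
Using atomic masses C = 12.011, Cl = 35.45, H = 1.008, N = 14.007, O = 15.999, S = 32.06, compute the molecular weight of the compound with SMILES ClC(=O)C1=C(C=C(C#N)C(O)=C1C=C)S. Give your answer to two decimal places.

Molecular formula: C10H6ClNO2S.
M = 10×12.011 + 1×35.45 + 6×1.008 + 1×14.007 + 2×15.999 + 1×32.06 = 239.67 g/mol.

239.67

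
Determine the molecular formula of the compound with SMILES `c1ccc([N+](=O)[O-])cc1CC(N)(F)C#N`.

C9H8FN3O2

Heavy atoms from the SMILES: 9 C, 1 F, 3 N, 2 O.
Implicit hydrogens by atom environment:
  4 × C (aromatic): 1 H each → 4
  2 × C: no H
  2 × C (aromatic): no H
  1 × C: 2 H
  1 × F: no H
  1 × N: 2 H
  1 × N (charge +1): no H
  1 × N: no H
  1 × O: no H
  1 × O (charge -1): no H
  Total hydrogens = 8.
Molecular formula: C9H8FN3O2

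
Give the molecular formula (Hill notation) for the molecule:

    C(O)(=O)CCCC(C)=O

C6H10O3

Heavy atoms from the SMILES: 6 C, 3 O.
Implicit hydrogens by atom environment:
  3 × C: 2 H each → 6
  2 × C: no H
  2 × O: no H
  1 × C: 3 H
  1 × O: 1 H
  Total hydrogens = 10.
Molecular formula: C6H10O3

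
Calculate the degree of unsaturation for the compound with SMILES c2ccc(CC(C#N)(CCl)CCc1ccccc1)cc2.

Molecular formula from the SMILES: C18H18ClN.
DoU = (2C + 2 + N − H − X)/2 = (2·18 + 2 + 1 − 18 − 1)/2 = 20/2 = 10.
(Structurally: 2 ring(s) + 8 π bond(s) = 10.)

10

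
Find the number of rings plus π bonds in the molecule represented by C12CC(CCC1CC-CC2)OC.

Molecular formula from the SMILES: C11H20O.
DoU = (2C + 2 + N − H − X)/2 = (2·11 + 2 + 0 − 20 − 0)/2 = 4/2 = 2.
(Structurally: 2 ring(s) + 0 π bond(s) = 2.)

2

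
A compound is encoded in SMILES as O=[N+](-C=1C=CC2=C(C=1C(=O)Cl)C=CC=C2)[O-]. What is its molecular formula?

Heavy atoms from the SMILES: 11 C, 1 Cl, 1 N, 3 O.
Implicit hydrogens by atom environment:
  6 × C (aromatic): 1 H each → 6
  4 × C (aromatic): no H
  2 × O: no H
  1 × C: no H
  1 × Cl: no H
  1 × N (charge +1): no H
  1 × O (charge -1): no H
  Total hydrogens = 6.
Molecular formula: C11H6ClNO3

C11H6ClNO3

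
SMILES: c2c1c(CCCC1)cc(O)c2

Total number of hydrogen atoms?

Hydrogens are implicit in SMILES; fill each atom to its normal valence:
  4 × C: 2 H each → 8
  3 × C (aromatic): 1 H each → 3
  3 × C (aromatic): no H
  1 × O: 1 H
  Total hydrogens = 12.

12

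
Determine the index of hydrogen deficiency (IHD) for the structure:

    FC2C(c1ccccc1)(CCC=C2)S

Molecular formula from the SMILES: C12H13FS.
DoU = (2C + 2 + N − H − X)/2 = (2·12 + 2 + 0 − 13 − 1)/2 = 12/2 = 6.
(Structurally: 2 ring(s) + 4 π bond(s) = 6.)

6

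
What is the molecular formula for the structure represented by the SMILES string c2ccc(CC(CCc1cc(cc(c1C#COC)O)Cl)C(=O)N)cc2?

C20H20ClNO3

Heavy atoms from the SMILES: 20 C, 1 Cl, 1 N, 3 O.
Implicit hydrogens by atom environment:
  7 × C (aromatic): 1 H each → 7
  5 × C (aromatic): no H
  3 × C: 2 H each → 6
  3 × C: no H
  2 × O: no H
  1 × C: 3 H
  1 × C: 1 H
  1 × Cl: no H
  1 × N: 2 H
  1 × O: 1 H
  Total hydrogens = 20.
Molecular formula: C20H20ClNO3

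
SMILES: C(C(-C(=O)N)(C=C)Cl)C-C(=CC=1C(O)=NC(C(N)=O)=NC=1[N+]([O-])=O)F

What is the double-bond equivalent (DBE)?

Molecular formula from the SMILES: C13H13ClFN5O5.
DoU = (2C + 2 + N − H − X)/2 = (2·13 + 2 + 5 − 13 − 2)/2 = 18/2 = 9.
(Structurally: 1 ring(s) + 8 π bond(s) = 9.)

9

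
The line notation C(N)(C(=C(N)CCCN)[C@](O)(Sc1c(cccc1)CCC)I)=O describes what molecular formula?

Heavy atoms from the SMILES: 16 C, 1 I, 3 N, 2 O, 1 S.
Implicit hydrogens by atom environment:
  5 × C: 2 H each → 10
  4 × C (aromatic): 1 H each → 4
  4 × C: no H
  3 × N: 2 H each → 6
  2 × C (aromatic): no H
  1 × C: 3 H
  1 × I: no H
  1 × O: 1 H
  1 × O: no H
  1 × S: no H
  Total hydrogens = 24.
Molecular formula: C16H24IN3O2S

C16H24IN3O2S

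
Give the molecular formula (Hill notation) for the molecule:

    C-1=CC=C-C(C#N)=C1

C7H5N

Heavy atoms from the SMILES: 7 C, 1 N.
Implicit hydrogens by atom environment:
  5 × C (aromatic): 1 H each → 5
  1 × C (aromatic): no H
  1 × C: no H
  1 × N: no H
  Total hydrogens = 5.
Molecular formula: C7H5N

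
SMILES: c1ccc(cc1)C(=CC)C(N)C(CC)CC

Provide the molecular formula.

Heavy atoms from the SMILES: 15 C, 1 N.
Implicit hydrogens by atom environment:
  5 × C (aromatic): 1 H each → 5
  3 × C: 3 H each → 9
  3 × C: 1 H each → 3
  2 × C: 2 H each → 4
  1 × C: no H
  1 × C (aromatic): no H
  1 × N: 2 H
  Total hydrogens = 23.
Molecular formula: C15H23N

C15H23N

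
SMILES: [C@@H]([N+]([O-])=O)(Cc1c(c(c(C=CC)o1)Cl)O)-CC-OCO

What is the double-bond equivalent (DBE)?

5

Molecular formula from the SMILES: C12H16ClNO6.
DoU = (2C + 2 + N − H − X)/2 = (2·12 + 2 + 1 − 16 − 1)/2 = 10/2 = 5.
(Structurally: 1 ring(s) + 4 π bond(s) = 5.)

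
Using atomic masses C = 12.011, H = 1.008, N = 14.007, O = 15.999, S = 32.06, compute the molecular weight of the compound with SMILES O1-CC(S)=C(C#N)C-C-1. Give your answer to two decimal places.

Molecular formula: C6H7NOS.
M = 6×12.011 + 7×1.008 + 1×14.007 + 1×15.999 + 1×32.06 = 141.19 g/mol.

141.19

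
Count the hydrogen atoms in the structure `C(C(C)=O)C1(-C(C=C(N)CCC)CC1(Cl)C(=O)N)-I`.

Hydrogens are implicit in SMILES; fill each atom to its normal valence:
  5 × C: no H
  4 × C: 2 H each → 8
  2 × C: 3 H each → 6
  2 × C: 1 H each → 2
  2 × N: 2 H each → 4
  2 × O: no H
  1 × Cl: no H
  1 × I: no H
  Total hydrogens = 20.

20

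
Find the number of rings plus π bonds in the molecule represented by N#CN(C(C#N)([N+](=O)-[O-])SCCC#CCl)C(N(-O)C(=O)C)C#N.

Molecular formula from the SMILES: C11H9ClN6O4S.
DoU = (2C + 2 + N − H − X)/2 = (2·11 + 2 + 6 − 9 − 1)/2 = 20/2 = 10.
(Structurally: 0 ring(s) + 10 π bond(s) = 10.)

10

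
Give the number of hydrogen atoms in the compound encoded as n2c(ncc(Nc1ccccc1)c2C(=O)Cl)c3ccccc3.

12

Hydrogens are implicit in SMILES; fill each atom to its normal valence:
  11 × C (aromatic): 1 H each → 11
  5 × C (aromatic): no H
  2 × N (aromatic): no H
  1 × C: no H
  1 × Cl: no H
  1 × N: 1 H
  1 × O: no H
  Total hydrogens = 12.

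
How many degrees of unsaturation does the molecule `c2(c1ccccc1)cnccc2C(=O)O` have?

9

Molecular formula from the SMILES: C12H9NO2.
DoU = (2C + 2 + N − H − X)/2 = (2·12 + 2 + 1 − 9 − 0)/2 = 18/2 = 9.
(Structurally: 2 ring(s) + 7 π bond(s) = 9.)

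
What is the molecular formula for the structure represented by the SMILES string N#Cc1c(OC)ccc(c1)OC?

Heavy atoms from the SMILES: 9 C, 1 N, 2 O.
Implicit hydrogens by atom environment:
  3 × C (aromatic): 1 H each → 3
  3 × C (aromatic): no H
  2 × C: 3 H each → 6
  2 × O: no H
  1 × C: no H
  1 × N: no H
  Total hydrogens = 9.
Molecular formula: C9H9NO2

C9H9NO2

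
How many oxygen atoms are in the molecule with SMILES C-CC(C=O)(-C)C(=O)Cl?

2

The symbol for oxygen appears 2 times in the SMILES.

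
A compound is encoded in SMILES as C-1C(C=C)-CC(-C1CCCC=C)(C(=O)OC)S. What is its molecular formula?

C14H22O2S

Heavy atoms from the SMILES: 14 C, 2 O, 1 S.
Implicit hydrogens by atom environment:
  7 × C: 2 H each → 14
  4 × C: 1 H each → 4
  2 × C: no H
  2 × O: no H
  1 × C: 3 H
  1 × S: 1 H
  Total hydrogens = 22.
Molecular formula: C14H22O2S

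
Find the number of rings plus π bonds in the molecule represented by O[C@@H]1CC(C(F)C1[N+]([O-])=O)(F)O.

Molecular formula from the SMILES: C5H7F2NO4.
DoU = (2C + 2 + N − H − X)/2 = (2·5 + 2 + 1 − 7 − 2)/2 = 4/2 = 2.
(Structurally: 1 ring(s) + 1 π bond(s) = 2.)

2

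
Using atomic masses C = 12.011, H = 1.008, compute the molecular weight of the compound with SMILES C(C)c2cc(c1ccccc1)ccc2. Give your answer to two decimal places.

182.27

Molecular formula: C14H14.
M = 14×12.011 + 14×1.008 = 182.27 g/mol.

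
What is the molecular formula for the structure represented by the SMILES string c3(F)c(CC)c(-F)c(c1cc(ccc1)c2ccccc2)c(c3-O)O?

C20H16F2O2

Heavy atoms from the SMILES: 20 C, 2 F, 2 O.
Implicit hydrogens by atom environment:
  9 × C (aromatic): 1 H each → 9
  9 × C (aromatic): no H
  2 × F: no H
  2 × O: 1 H each → 2
  1 × C: 3 H
  1 × C: 2 H
  Total hydrogens = 16.
Molecular formula: C20H16F2O2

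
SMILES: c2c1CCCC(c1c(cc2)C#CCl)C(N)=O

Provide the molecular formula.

C13H12ClNO

Heavy atoms from the SMILES: 13 C, 1 Cl, 1 N, 1 O.
Implicit hydrogens by atom environment:
  3 × C: 2 H each → 6
  3 × C (aromatic): 1 H each → 3
  3 × C (aromatic): no H
  3 × C: no H
  1 × C: 1 H
  1 × Cl: no H
  1 × N: 2 H
  1 × O: no H
  Total hydrogens = 12.
Molecular formula: C13H12ClNO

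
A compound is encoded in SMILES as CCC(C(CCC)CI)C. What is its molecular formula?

Heavy atoms from the SMILES: 9 C, 1 I.
Implicit hydrogens by atom environment:
  4 × C: 2 H each → 8
  3 × C: 3 H each → 9
  2 × C: 1 H each → 2
  1 × I: no H
  Total hydrogens = 19.
Molecular formula: C9H19I

C9H19I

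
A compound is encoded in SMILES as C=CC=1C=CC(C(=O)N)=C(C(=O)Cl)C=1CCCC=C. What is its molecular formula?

Heavy atoms from the SMILES: 15 C, 1 Cl, 1 N, 2 O.
Implicit hydrogens by atom environment:
  5 × C: 2 H each → 10
  4 × C (aromatic): no H
  2 × C (aromatic): 1 H each → 2
  2 × C: 1 H each → 2
  2 × C: no H
  2 × O: no H
  1 × Cl: no H
  1 × N: 2 H
  Total hydrogens = 16.
Molecular formula: C15H16ClNO2

C15H16ClNO2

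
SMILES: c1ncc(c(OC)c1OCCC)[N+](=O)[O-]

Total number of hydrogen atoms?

Hydrogens are implicit in SMILES; fill each atom to its normal valence:
  3 × C (aromatic): no H
  3 × O: no H
  2 × C: 3 H each → 6
  2 × C: 2 H each → 4
  2 × C (aromatic): 1 H each → 2
  1 × N (aromatic): no H
  1 × N (charge +1): no H
  1 × O (charge -1): no H
  Total hydrogens = 12.

12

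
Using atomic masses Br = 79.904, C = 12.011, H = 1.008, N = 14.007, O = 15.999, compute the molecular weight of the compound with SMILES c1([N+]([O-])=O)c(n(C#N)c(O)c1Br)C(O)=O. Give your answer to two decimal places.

Molecular formula: C6H2BrN3O5.
M = 1×79.904 + 6×12.011 + 2×1.008 + 3×14.007 + 5×15.999 = 276.00 g/mol.

276.00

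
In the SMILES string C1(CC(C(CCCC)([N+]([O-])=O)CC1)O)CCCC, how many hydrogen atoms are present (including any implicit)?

Hydrogens are implicit in SMILES; fill each atom to its normal valence:
  9 × C: 2 H each → 18
  2 × C: 3 H each → 6
  2 × C: 1 H each → 2
  1 × C: no H
  1 × N (charge +1): no H
  1 × O: 1 H
  1 × O: no H
  1 × O (charge -1): no H
  Total hydrogens = 27.

27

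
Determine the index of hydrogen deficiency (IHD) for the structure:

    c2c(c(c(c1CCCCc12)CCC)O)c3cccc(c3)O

9

Molecular formula from the SMILES: C19H22O2.
DoU = (2C + 2 + N − H − X)/2 = (2·19 + 2 + 0 − 22 − 0)/2 = 18/2 = 9.
(Structurally: 3 ring(s) + 6 π bond(s) = 9.)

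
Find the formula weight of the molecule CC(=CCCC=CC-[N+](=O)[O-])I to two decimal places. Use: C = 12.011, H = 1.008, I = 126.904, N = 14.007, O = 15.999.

281.09

Molecular formula: C8H12INO2.
M = 8×12.011 + 12×1.008 + 1×126.904 + 1×14.007 + 2×15.999 = 281.09 g/mol.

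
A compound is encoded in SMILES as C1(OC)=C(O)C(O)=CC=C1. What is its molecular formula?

Heavy atoms from the SMILES: 7 C, 3 O.
Implicit hydrogens by atom environment:
  3 × C (aromatic): 1 H each → 3
  3 × C (aromatic): no H
  2 × O: 1 H each → 2
  1 × C: 3 H
  1 × O: no H
  Total hydrogens = 8.
Molecular formula: C7H8O3

C7H8O3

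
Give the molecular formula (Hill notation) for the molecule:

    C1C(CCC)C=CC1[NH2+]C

Heavy atoms from the SMILES: 9 C, 1 N.
Implicit hydrogens by atom environment:
  4 × C: 1 H each → 4
  3 × C: 2 H each → 6
  2 × C: 3 H each → 6
  1 × N (charge +1): 2 H
  Total hydrogens = 18.
Net charge +1.
Molecular formula: C9H18N+

C9H18N+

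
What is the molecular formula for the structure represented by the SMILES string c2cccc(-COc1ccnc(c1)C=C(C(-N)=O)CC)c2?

Heavy atoms from the SMILES: 17 C, 2 N, 2 O.
Implicit hydrogens by atom environment:
  8 × C (aromatic): 1 H each → 8
  3 × C (aromatic): no H
  2 × C: 2 H each → 4
  2 × C: no H
  2 × O: no H
  1 × C: 3 H
  1 × C: 1 H
  1 × N: 2 H
  1 × N (aromatic): no H
  Total hydrogens = 18.
Molecular formula: C17H18N2O2

C17H18N2O2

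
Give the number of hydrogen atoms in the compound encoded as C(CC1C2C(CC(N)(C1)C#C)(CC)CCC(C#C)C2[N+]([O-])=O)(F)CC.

Hydrogens are implicit in SMILES; fill each atom to its normal valence:
  7 × C: 2 H each → 14
  7 × C: 1 H each → 7
  4 × C: no H
  2 × C: 3 H each → 6
  1 × F: no H
  1 × N: 2 H
  1 × N (charge +1): no H
  1 × O: no H
  1 × O (charge -1): no H
  Total hydrogens = 29.

29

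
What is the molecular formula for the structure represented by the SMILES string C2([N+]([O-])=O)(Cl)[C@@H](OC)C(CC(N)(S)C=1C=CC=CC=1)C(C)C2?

C15H21ClN2O3S

Heavy atoms from the SMILES: 15 C, 1 Cl, 2 N, 3 O, 1 S.
Implicit hydrogens by atom environment:
  5 × C (aromatic): 1 H each → 5
  3 × C: 1 H each → 3
  2 × C: 3 H each → 6
  2 × C: 2 H each → 4
  2 × C: no H
  2 × O: no H
  1 × C (aromatic): no H
  1 × Cl: no H
  1 × N: 2 H
  1 × N (charge +1): no H
  1 × O (charge -1): no H
  1 × S: 1 H
  Total hydrogens = 21.
Molecular formula: C15H21ClN2O3S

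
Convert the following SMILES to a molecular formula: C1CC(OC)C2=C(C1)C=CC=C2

C11H14O

Heavy atoms from the SMILES: 11 C, 1 O.
Implicit hydrogens by atom environment:
  4 × C (aromatic): 1 H each → 4
  3 × C: 2 H each → 6
  2 × C (aromatic): no H
  1 × C: 3 H
  1 × C: 1 H
  1 × O: no H
  Total hydrogens = 14.
Molecular formula: C11H14O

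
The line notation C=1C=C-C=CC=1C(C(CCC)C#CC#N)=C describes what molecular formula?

C15H15N

Heavy atoms from the SMILES: 15 C, 1 N.
Implicit hydrogens by atom environment:
  5 × C (aromatic): 1 H each → 5
  4 × C: no H
  3 × C: 2 H each → 6
  1 × C: 3 H
  1 × C: 1 H
  1 × C (aromatic): no H
  1 × N: no H
  Total hydrogens = 15.
Molecular formula: C15H15N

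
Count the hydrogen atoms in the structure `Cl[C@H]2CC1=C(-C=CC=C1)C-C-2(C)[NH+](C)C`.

Hydrogens are implicit in SMILES; fill each atom to its normal valence:
  4 × C (aromatic): 1 H each → 4
  3 × C: 3 H each → 9
  2 × C: 2 H each → 4
  2 × C (aromatic): no H
  1 × C: 1 H
  1 × C: no H
  1 × Cl: no H
  1 × N (charge +1): 1 H
  Total hydrogens = 19.

19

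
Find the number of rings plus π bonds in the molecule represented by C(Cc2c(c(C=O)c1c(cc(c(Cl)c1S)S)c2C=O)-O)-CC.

Molecular formula from the SMILES: C16H15ClO3S2.
DoU = (2C + 2 + N − H − X)/2 = (2·16 + 2 + 0 − 15 − 1)/2 = 18/2 = 9.
(Structurally: 2 ring(s) + 7 π bond(s) = 9.)

9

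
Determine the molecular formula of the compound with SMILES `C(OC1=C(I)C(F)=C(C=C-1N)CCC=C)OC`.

C12H15FINO2

Heavy atoms from the SMILES: 12 C, 1 F, 1 I, 1 N, 2 O.
Implicit hydrogens by atom environment:
  5 × C (aromatic): no H
  4 × C: 2 H each → 8
  2 × O: no H
  1 × C: 3 H
  1 × C (aromatic): 1 H
  1 × C: 1 H
  1 × F: no H
  1 × I: no H
  1 × N: 2 H
  Total hydrogens = 15.
Molecular formula: C12H15FINO2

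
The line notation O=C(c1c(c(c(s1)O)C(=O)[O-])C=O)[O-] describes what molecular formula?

[C7H2O6S]2-

Heavy atoms from the SMILES: 7 C, 6 O, 1 S.
Implicit hydrogens by atom environment:
  4 × C (aromatic): no H
  3 × O: no H
  2 × C: no H
  2 × O (charge -1): no H
  1 × C: 1 H
  1 × O: 1 H
  1 × S (aromatic): no H
  Total hydrogens = 2.
Net charge -2.
Molecular formula: [C7H2O6S]2-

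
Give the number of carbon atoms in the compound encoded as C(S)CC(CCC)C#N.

The symbol for carbon appears 7 times in the SMILES.

7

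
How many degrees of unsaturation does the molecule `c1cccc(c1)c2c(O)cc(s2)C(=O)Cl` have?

Molecular formula from the SMILES: C11H7ClO2S.
DoU = (2C + 2 + N − H − X)/2 = (2·11 + 2 + 0 − 7 − 1)/2 = 16/2 = 8.
(Structurally: 2 ring(s) + 6 π bond(s) = 8.)

8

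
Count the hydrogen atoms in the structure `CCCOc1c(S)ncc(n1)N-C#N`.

Hydrogens are implicit in SMILES; fill each atom to its normal valence:
  3 × C (aromatic): no H
  2 × C: 2 H each → 4
  2 × N (aromatic): no H
  1 × C: 3 H
  1 × C (aromatic): 1 H
  1 × C: no H
  1 × N: 1 H
  1 × N: no H
  1 × O: no H
  1 × S: 1 H
  Total hydrogens = 10.

10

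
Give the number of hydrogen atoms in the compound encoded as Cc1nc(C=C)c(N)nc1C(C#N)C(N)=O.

11

Hydrogens are implicit in SMILES; fill each atom to its normal valence:
  4 × C (aromatic): no H
  2 × C: 1 H each → 2
  2 × C: no H
  2 × N: 2 H each → 4
  2 × N (aromatic): no H
  1 × C: 3 H
  1 × C: 2 H
  1 × N: no H
  1 × O: no H
  Total hydrogens = 11.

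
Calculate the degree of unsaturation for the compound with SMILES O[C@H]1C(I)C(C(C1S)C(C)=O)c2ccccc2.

6

Molecular formula from the SMILES: C13H15IO2S.
DoU = (2C + 2 + N − H − X)/2 = (2·13 + 2 + 0 − 15 − 1)/2 = 12/2 = 6.
(Structurally: 2 ring(s) + 4 π bond(s) = 6.)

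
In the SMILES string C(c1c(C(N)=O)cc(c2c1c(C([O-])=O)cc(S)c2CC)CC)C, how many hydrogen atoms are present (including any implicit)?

20

Hydrogens are implicit in SMILES; fill each atom to its normal valence:
  8 × C (aromatic): no H
  3 × C: 3 H each → 9
  3 × C: 2 H each → 6
  2 × C (aromatic): 1 H each → 2
  2 × C: no H
  2 × O: no H
  1 × N: 2 H
  1 × O (charge -1): no H
  1 × S: 1 H
  Total hydrogens = 20.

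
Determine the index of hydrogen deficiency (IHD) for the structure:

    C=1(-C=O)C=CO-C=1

Molecular formula from the SMILES: C5H4O2.
DoU = (2C + 2 + N − H − X)/2 = (2·5 + 2 + 0 − 4 − 0)/2 = 8/2 = 4.
(Structurally: 1 ring(s) + 3 π bond(s) = 4.)

4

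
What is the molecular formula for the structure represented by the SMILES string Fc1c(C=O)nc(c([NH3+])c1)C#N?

Heavy atoms from the SMILES: 7 C, 1 F, 3 N, 1 O.
Implicit hydrogens by atom environment:
  4 × C (aromatic): no H
  1 × C (aromatic): 1 H
  1 × C: 1 H
  1 × C: no H
  1 × F: no H
  1 × N (charge +1): 3 H
  1 × N (aromatic): no H
  1 × N: no H
  1 × O: no H
  Total hydrogens = 5.
Net charge +1.
Molecular formula: C7H5FN3O+

C7H5FN3O+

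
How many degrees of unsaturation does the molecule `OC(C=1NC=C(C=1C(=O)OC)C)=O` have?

5

Molecular formula from the SMILES: C8H9NO4.
DoU = (2C + 2 + N − H − X)/2 = (2·8 + 2 + 1 − 9 − 0)/2 = 10/2 = 5.
(Structurally: 1 ring(s) + 4 π bond(s) = 5.)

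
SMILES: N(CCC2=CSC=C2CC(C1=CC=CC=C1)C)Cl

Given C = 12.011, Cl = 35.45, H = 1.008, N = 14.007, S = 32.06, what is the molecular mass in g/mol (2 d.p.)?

279.83

Molecular formula: C15H18ClNS.
M = 15×12.011 + 1×35.45 + 18×1.008 + 1×14.007 + 1×32.06 = 279.83 g/mol.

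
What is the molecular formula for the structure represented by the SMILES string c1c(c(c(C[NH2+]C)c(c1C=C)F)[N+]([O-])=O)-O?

C10H12FN2O3+

Heavy atoms from the SMILES: 10 C, 1 F, 2 N, 3 O.
Implicit hydrogens by atom environment:
  5 × C (aromatic): no H
  2 × C: 2 H each → 4
  1 × C: 3 H
  1 × C (aromatic): 1 H
  1 × C: 1 H
  1 × F: no H
  1 × N (charge +1): 2 H
  1 × N (charge +1): no H
  1 × O: 1 H
  1 × O: no H
  1 × O (charge -1): no H
  Total hydrogens = 12.
Net charge +1.
Molecular formula: C10H12FN2O3+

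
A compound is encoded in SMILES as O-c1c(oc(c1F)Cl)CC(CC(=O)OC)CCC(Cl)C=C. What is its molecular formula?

C14H17Cl2FO4

Heavy atoms from the SMILES: 14 C, 2 Cl, 1 F, 4 O.
Implicit hydrogens by atom environment:
  5 × C: 2 H each → 10
  4 × C (aromatic): no H
  3 × C: 1 H each → 3
  2 × Cl: no H
  2 × O: no H
  1 × C: 3 H
  1 × C: no H
  1 × F: no H
  1 × O: 1 H
  1 × O (aromatic): no H
  Total hydrogens = 17.
Molecular formula: C14H17Cl2FO4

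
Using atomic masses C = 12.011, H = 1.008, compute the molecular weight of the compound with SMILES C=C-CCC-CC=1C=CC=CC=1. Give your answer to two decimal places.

Molecular formula: C12H16.
M = 12×12.011 + 16×1.008 = 160.26 g/mol.

160.26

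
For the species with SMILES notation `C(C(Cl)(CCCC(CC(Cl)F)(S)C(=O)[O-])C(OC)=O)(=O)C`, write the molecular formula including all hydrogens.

C12H16Cl2FO5S-

Heavy atoms from the SMILES: 12 C, 2 Cl, 1 F, 5 O, 1 S.
Implicit hydrogens by atom environment:
  5 × C: no H
  4 × C: 2 H each → 8
  4 × O: no H
  2 × C: 3 H each → 6
  2 × Cl: no H
  1 × C: 1 H
  1 × F: no H
  1 × O (charge -1): no H
  1 × S: 1 H
  Total hydrogens = 16.
Net charge -1.
Molecular formula: C12H16Cl2FO5S-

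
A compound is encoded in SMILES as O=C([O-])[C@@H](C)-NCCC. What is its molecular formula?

Heavy atoms from the SMILES: 6 C, 1 N, 2 O.
Implicit hydrogens by atom environment:
  2 × C: 3 H each → 6
  2 × C: 2 H each → 4
  1 × C: 1 H
  1 × C: no H
  1 × N: 1 H
  1 × O: no H
  1 × O (charge -1): no H
  Total hydrogens = 12.
Net charge -1.
Molecular formula: C6H12NO2-

C6H12NO2-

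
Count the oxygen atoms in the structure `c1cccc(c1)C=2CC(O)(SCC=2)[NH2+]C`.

The symbol for oxygen appears 1 time in the SMILES.

1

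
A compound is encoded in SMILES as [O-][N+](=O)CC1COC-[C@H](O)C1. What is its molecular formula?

Heavy atoms from the SMILES: 6 C, 1 N, 4 O.
Implicit hydrogens by atom environment:
  4 × C: 2 H each → 8
  2 × C: 1 H each → 2
  2 × O: no H
  1 × N (charge +1): no H
  1 × O: 1 H
  1 × O (charge -1): no H
  Total hydrogens = 11.
Molecular formula: C6H11NO4

C6H11NO4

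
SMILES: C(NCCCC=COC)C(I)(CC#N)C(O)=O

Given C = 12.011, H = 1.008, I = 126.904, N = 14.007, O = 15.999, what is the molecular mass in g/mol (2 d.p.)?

352.17

Molecular formula: C11H17IN2O3.
M = 11×12.011 + 17×1.008 + 1×126.904 + 2×14.007 + 3×15.999 = 352.17 g/mol.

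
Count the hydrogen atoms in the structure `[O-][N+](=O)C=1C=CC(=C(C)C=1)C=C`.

Hydrogens are implicit in SMILES; fill each atom to its normal valence:
  3 × C (aromatic): 1 H each → 3
  3 × C (aromatic): no H
  1 × C: 3 H
  1 × C: 2 H
  1 × C: 1 H
  1 × N (charge +1): no H
  1 × O: no H
  1 × O (charge -1): no H
  Total hydrogens = 9.

9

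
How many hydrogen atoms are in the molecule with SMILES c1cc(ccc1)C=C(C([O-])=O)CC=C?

Hydrogens are implicit in SMILES; fill each atom to its normal valence:
  5 × C (aromatic): 1 H each → 5
  2 × C: 2 H each → 4
  2 × C: 1 H each → 2
  2 × C: no H
  1 × C (aromatic): no H
  1 × O: no H
  1 × O (charge -1): no H
  Total hydrogens = 11.

11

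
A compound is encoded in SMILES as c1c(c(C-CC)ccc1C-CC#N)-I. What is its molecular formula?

C12H14IN

Heavy atoms from the SMILES: 12 C, 1 I, 1 N.
Implicit hydrogens by atom environment:
  4 × C: 2 H each → 8
  3 × C (aromatic): 1 H each → 3
  3 × C (aromatic): no H
  1 × C: 3 H
  1 × C: no H
  1 × I: no H
  1 × N: no H
  Total hydrogens = 14.
Molecular formula: C12H14IN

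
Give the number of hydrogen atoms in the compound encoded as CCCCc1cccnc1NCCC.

Hydrogens are implicit in SMILES; fill each atom to its normal valence:
  5 × C: 2 H each → 10
  3 × C (aromatic): 1 H each → 3
  2 × C: 3 H each → 6
  2 × C (aromatic): no H
  1 × N: 1 H
  1 × N (aromatic): no H
  Total hydrogens = 20.

20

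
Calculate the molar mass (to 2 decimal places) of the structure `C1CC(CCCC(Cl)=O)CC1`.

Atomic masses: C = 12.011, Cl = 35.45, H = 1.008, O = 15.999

Molecular formula: C9H15ClO.
M = 9×12.011 + 1×35.45 + 15×1.008 + 1×15.999 = 174.67 g/mol.

174.67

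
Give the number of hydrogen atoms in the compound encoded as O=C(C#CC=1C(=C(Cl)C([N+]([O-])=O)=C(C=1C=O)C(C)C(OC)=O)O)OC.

12

Hydrogens are implicit in SMILES; fill each atom to its normal valence:
  6 × C (aromatic): no H
  6 × O: no H
  4 × C: no H
  3 × C: 3 H each → 9
  2 × C: 1 H each → 2
  1 × Cl: no H
  1 × N (charge +1): no H
  1 × O: 1 H
  1 × O (charge -1): no H
  Total hydrogens = 12.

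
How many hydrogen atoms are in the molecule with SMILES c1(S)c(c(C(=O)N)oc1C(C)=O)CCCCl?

12

Hydrogens are implicit in SMILES; fill each atom to its normal valence:
  4 × C (aromatic): no H
  3 × C: 2 H each → 6
  2 × C: no H
  2 × O: no H
  1 × C: 3 H
  1 × Cl: no H
  1 × N: 2 H
  1 × O (aromatic): no H
  1 × S: 1 H
  Total hydrogens = 12.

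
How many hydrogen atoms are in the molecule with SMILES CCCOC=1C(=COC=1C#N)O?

Hydrogens are implicit in SMILES; fill each atom to its normal valence:
  3 × C (aromatic): no H
  2 × C: 2 H each → 4
  1 × C: 3 H
  1 × C (aromatic): 1 H
  1 × C: no H
  1 × N: no H
  1 × O: 1 H
  1 × O (aromatic): no H
  1 × O: no H
  Total hydrogens = 9.

9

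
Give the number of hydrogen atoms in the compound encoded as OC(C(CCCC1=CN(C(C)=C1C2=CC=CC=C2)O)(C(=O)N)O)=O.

Hydrogens are implicit in SMILES; fill each atom to its normal valence:
  6 × C (aromatic): 1 H each → 6
  4 × C (aromatic): no H
  3 × C: 2 H each → 6
  3 × C: no H
  3 × O: 1 H each → 3
  2 × O: no H
  1 × C: 3 H
  1 × N: 2 H
  1 × N (aromatic): no H
  Total hydrogens = 20.

20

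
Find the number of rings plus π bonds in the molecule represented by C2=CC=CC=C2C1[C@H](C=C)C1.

Molecular formula from the SMILES: C11H12.
DoU = (2C + 2 + N − H − X)/2 = (2·11 + 2 + 0 − 12 − 0)/2 = 12/2 = 6.
(Structurally: 2 ring(s) + 4 π bond(s) = 6.)

6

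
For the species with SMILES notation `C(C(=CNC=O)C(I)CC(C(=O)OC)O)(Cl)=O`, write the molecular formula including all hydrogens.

C9H11ClINO5

Heavy atoms from the SMILES: 9 C, 1 Cl, 1 I, 1 N, 5 O.
Implicit hydrogens by atom environment:
  4 × C: 1 H each → 4
  4 × O: no H
  3 × C: no H
  1 × C: 3 H
  1 × C: 2 H
  1 × Cl: no H
  1 × I: no H
  1 × N: 1 H
  1 × O: 1 H
  Total hydrogens = 11.
Molecular formula: C9H11ClINO5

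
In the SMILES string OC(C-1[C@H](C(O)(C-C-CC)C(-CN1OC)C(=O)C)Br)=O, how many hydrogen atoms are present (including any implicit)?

22

Hydrogens are implicit in SMILES; fill each atom to its normal valence:
  4 × C: 2 H each → 8
  3 × C: 3 H each → 9
  3 × C: 1 H each → 3
  3 × C: no H
  3 × O: no H
  2 × O: 1 H each → 2
  1 × Br: no H
  1 × N: no H
  Total hydrogens = 22.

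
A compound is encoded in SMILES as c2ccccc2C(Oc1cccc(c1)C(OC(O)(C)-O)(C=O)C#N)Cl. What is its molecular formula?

C18H16ClNO5

Heavy atoms from the SMILES: 18 C, 1 Cl, 1 N, 5 O.
Implicit hydrogens by atom environment:
  9 × C (aromatic): 1 H each → 9
  3 × C: no H
  3 × C (aromatic): no H
  3 × O: no H
  2 × C: 1 H each → 2
  2 × O: 1 H each → 2
  1 × C: 3 H
  1 × Cl: no H
  1 × N: no H
  Total hydrogens = 16.
Molecular formula: C18H16ClNO5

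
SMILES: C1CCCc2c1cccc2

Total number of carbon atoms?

The symbol for carbon appears 10 times in the SMILES. Lowercase c denotes aromatic carbon and counts toward C.

10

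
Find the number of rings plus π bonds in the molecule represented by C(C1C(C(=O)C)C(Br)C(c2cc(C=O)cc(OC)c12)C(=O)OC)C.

8

Molecular formula from the SMILES: C18H21BrO5.
DoU = (2C + 2 + N − H − X)/2 = (2·18 + 2 + 0 − 21 − 1)/2 = 16/2 = 8.
(Structurally: 2 ring(s) + 6 π bond(s) = 8.)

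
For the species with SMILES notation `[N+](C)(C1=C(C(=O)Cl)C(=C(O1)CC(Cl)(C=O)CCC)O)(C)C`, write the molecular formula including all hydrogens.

C14H20Cl2NO4+

Heavy atoms from the SMILES: 14 C, 2 Cl, 1 N, 4 O.
Implicit hydrogens by atom environment:
  4 × C: 3 H each → 12
  4 × C (aromatic): no H
  3 × C: 2 H each → 6
  2 × C: no H
  2 × Cl: no H
  2 × O: no H
  1 × C: 1 H
  1 × N (charge +1): no H
  1 × O: 1 H
  1 × O (aromatic): no H
  Total hydrogens = 20.
Net charge +1.
Molecular formula: C14H20Cl2NO4+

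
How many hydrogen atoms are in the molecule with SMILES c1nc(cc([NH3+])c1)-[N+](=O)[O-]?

Hydrogens are implicit in SMILES; fill each atom to its normal valence:
  3 × C (aromatic): 1 H each → 3
  2 × C (aromatic): no H
  1 × N (charge +1): 3 H
  1 × N (aromatic): no H
  1 × N (charge +1): no H
  1 × O: no H
  1 × O (charge -1): no H
  Total hydrogens = 6.

6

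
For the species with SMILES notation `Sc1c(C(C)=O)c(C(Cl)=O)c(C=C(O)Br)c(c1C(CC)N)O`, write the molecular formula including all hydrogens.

Heavy atoms from the SMILES: 1 Br, 14 C, 1 Cl, 1 N, 4 O, 1 S.
Implicit hydrogens by atom environment:
  6 × C (aromatic): no H
  3 × C: no H
  2 × C: 3 H each → 6
  2 × C: 1 H each → 2
  2 × O: 1 H each → 2
  2 × O: no H
  1 × Br: no H
  1 × C: 2 H
  1 × Cl: no H
  1 × N: 2 H
  1 × S: 1 H
  Total hydrogens = 15.
Molecular formula: C14H15BrClNO4S

C14H15BrClNO4S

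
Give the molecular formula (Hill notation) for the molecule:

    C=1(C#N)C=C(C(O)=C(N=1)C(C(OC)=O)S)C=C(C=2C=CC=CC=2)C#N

Heavy atoms from the SMILES: 18 C, 3 N, 3 O, 1 S.
Implicit hydrogens by atom environment:
  6 × C (aromatic): 1 H each → 6
  5 × C (aromatic): no H
  4 × C: no H
  2 × C: 1 H each → 2
  2 × N: no H
  2 × O: no H
  1 × C: 3 H
  1 × N (aromatic): no H
  1 × O: 1 H
  1 × S: 1 H
  Total hydrogens = 13.
Molecular formula: C18H13N3O3S

C18H13N3O3S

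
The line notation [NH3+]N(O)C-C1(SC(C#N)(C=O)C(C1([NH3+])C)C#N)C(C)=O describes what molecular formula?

Heavy atoms from the SMILES: 11 C, 5 N, 3 O, 1 S.
Implicit hydrogens by atom environment:
  6 × C: no H
  3 × N: no H
  2 × C: 3 H each → 6
  2 × C: 1 H each → 2
  2 × N (charge +1): 3 H each → 6
  2 × O: no H
  1 × C: 2 H
  1 × O: 1 H
  1 × S: no H
  Total hydrogens = 17.
Net charge +2.
Molecular formula: [C11H17N5O3S]2+

[C11H17N5O3S]2+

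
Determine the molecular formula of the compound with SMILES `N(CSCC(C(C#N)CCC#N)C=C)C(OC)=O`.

Heavy atoms from the SMILES: 12 C, 3 N, 2 O, 1 S.
Implicit hydrogens by atom environment:
  5 × C: 2 H each → 10
  3 × C: 1 H each → 3
  3 × C: no H
  2 × N: no H
  2 × O: no H
  1 × C: 3 H
  1 × N: 1 H
  1 × S: no H
  Total hydrogens = 17.
Molecular formula: C12H17N3O2S

C12H17N3O2S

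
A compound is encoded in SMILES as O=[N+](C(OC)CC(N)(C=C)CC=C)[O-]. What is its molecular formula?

Heavy atoms from the SMILES: 9 C, 2 N, 3 O.
Implicit hydrogens by atom environment:
  4 × C: 2 H each → 8
  3 × C: 1 H each → 3
  2 × O: no H
  1 × C: 3 H
  1 × C: no H
  1 × N: 2 H
  1 × N (charge +1): no H
  1 × O (charge -1): no H
  Total hydrogens = 16.
Molecular formula: C9H16N2O3

C9H16N2O3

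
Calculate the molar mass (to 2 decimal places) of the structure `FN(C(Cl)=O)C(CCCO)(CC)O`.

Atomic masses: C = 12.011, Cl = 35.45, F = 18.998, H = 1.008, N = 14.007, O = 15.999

Molecular formula: C7H13ClFNO3.
M = 7×12.011 + 1×35.45 + 1×18.998 + 13×1.008 + 1×14.007 + 3×15.999 = 213.63 g/mol.

213.63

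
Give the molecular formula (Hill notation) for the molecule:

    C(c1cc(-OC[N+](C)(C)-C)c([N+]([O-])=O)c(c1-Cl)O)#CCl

Heavy atoms from the SMILES: 12 C, 2 Cl, 2 N, 4 O.
Implicit hydrogens by atom environment:
  5 × C (aromatic): no H
  3 × C: 3 H each → 9
  2 × C: no H
  2 × Cl: no H
  2 × N (charge +1): no H
  2 × O: no H
  1 × C: 2 H
  1 × C (aromatic): 1 H
  1 × O: 1 H
  1 × O (charge -1): no H
  Total hydrogens = 13.
Net charge +1.
Molecular formula: C12H13Cl2N2O4+

C12H13Cl2N2O4+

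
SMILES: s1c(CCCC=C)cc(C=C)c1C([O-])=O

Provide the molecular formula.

Heavy atoms from the SMILES: 12 C, 2 O, 1 S.
Implicit hydrogens by atom environment:
  5 × C: 2 H each → 10
  3 × C (aromatic): no H
  2 × C: 1 H each → 2
  1 × C (aromatic): 1 H
  1 × C: no H
  1 × O: no H
  1 × O (charge -1): no H
  1 × S (aromatic): no H
  Total hydrogens = 13.
Net charge -1.
Molecular formula: C12H13O2S-

C12H13O2S-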